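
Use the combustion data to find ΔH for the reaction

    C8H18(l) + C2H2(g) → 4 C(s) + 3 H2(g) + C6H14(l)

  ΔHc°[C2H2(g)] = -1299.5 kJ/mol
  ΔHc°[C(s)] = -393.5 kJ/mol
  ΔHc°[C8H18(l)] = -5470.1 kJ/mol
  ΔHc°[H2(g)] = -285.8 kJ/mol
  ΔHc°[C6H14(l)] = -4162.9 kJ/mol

ΔH = -175.3 kJ/mol

Using ΔH = Σ nΔHc°(reactants) − Σ nΔHc°(products):
= [1·(-5470.1) + 1·(-1299.5)] − [4·(-393.5) + 3·(-285.8) + 1·(-4162.9)]
= -175.3 kJ/mol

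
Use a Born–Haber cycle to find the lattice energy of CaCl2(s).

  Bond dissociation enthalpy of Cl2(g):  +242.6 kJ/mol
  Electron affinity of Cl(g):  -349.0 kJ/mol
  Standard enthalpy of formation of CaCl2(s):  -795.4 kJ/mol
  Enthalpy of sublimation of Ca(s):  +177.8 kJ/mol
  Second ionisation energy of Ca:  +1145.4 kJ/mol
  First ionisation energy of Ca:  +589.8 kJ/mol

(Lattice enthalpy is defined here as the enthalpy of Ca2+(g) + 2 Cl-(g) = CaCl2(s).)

ΔHf° = 1·ΔHsub + 1·(ΣIE) + 1·D(Cl2) + 2·EA + U
-795.4 = 1·(+177.8) + 1·(+1735.2) + 1·(+242.6) + 2·(-349.0) + U
U = -795.4 − (+1457.6) = -2253.0 kJ/mol

U = -2253.0 kJ/mol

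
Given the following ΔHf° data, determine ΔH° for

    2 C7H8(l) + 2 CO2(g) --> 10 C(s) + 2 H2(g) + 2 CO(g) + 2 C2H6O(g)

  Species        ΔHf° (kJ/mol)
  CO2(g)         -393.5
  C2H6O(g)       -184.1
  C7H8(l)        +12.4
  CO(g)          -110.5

ΔH°rxn = Σ nΔHf°(products) − Σ nΔHf°(reactants).
Products: 10·(+0.0) + 2·(+0.0) + 2·(-110.5) + 2·(-184.1) = -589.2
Reactants: 2·(+12.4) + 2·(-393.5) = -762.2
ΔH° = (-589.2) − (-762.2) = 173.0 kJ/mol

ΔH° = 173.0 kJ/mol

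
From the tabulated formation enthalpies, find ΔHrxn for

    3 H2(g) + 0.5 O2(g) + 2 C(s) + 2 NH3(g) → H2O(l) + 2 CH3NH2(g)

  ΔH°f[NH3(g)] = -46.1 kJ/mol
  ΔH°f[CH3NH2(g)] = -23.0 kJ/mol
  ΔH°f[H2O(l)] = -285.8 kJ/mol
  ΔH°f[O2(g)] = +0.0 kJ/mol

ΔHrxn = -239.6 kJ/mol

Products: 1·(-285.8) + 2·(-23.0) = -331.8
Reactants: 3·(+0.0) + 1/2·(+0.0) + 2·(+0.0) + 2·(-46.1) = -92.2
ΔHrxn = (-331.8) − (-92.2) = -239.6 kJ/mol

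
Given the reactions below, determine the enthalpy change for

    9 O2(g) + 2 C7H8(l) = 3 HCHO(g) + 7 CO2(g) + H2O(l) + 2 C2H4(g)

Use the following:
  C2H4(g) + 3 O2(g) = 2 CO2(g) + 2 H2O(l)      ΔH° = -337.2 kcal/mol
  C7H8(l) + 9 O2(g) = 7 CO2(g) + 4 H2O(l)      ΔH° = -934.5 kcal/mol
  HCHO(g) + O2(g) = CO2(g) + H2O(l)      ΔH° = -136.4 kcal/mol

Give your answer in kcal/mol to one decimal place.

equation 1 reversed and × 2: (-2)·(-337.2) = +674.4 kcal/mol
equation 2 × 2: (2)·(-934.5) = -1869.0 kcal/mol
equation 3 reversed and × 3: (-3)·(-136.4) = +409.2 kcal/mol
Combining the equations, ΔH° = (-2)·(-337.2) + (2)·(-934.5) + (-3)·(-136.4) = -785.4 kcal/mol

ΔH° = -785.4 kcal/mol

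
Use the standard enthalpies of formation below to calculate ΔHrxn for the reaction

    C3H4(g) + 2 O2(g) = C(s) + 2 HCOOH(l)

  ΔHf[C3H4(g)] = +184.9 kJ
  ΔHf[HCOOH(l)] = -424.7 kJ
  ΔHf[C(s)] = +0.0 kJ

Products: 1·(+0.0) + 2·(-424.7) = -849.4
Reactants: 1·(+184.9) + 2·(+0.0) = +184.9
ΔHrxn = (-849.4) − (+184.9) = -1034.3 kJ

ΔHrxn = -1034.3 kJ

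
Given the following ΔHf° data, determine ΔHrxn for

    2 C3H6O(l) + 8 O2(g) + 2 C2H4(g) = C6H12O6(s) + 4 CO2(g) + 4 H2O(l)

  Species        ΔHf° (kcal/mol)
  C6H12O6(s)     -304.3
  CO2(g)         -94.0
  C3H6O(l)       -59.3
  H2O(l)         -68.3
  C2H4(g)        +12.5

ΔHrxn = -859.9 kcal/mol

ΔH°rxn = Σ nΔHf°(products) − Σ nΔHf°(reactants).
Products: 1·(-304.3) + 4·(-94.0) + 4·(-68.3) = -953.5
Reactants: 2·(-59.3) + 8·(+0.0) + 2·(+12.5) = -93.6
ΔHrxn = (-953.5) − (-93.6) = -859.9 kcal/mol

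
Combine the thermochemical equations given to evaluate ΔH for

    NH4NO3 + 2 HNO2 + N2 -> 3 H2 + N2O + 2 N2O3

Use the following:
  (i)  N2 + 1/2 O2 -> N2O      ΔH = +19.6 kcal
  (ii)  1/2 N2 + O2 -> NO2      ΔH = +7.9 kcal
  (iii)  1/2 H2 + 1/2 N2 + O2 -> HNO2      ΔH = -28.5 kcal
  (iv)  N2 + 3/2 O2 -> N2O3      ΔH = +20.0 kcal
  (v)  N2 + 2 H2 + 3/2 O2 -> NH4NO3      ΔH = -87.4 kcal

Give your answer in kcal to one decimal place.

(i) as written: +19.6 kcal
(ii): not needed.
(iii) reversed and × 2: (-2)·(-28.5) = +57.0 kcal
(iv) × 2: (2)·(+20.0) = +40.0 kcal
(v) reversed: +87.4 kcal
ΔH = (+19.6) + (+57.0) + (+40.0) + (+87.4) = 204.0 kcal

ΔH = 204.0 kcal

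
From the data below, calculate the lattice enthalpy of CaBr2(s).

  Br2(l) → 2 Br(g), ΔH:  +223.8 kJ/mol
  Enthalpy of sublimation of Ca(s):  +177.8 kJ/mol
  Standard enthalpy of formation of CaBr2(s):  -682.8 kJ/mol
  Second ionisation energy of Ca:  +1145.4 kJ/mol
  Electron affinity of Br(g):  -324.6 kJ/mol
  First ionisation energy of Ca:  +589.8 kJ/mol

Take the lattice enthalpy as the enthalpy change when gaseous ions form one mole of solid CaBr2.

U = -2170.4 kJ/mol

ΔHf° = 1·ΔHsub + 1·(ΣIE) + 1·D(Br2) + 2·EA + U
-682.8 = 1·(+177.8) + 1·(+1735.2) + 1·(+223.8) + 2·(-324.6) + U
U = -682.8 − (+1487.6) = -2170.4 kJ/mol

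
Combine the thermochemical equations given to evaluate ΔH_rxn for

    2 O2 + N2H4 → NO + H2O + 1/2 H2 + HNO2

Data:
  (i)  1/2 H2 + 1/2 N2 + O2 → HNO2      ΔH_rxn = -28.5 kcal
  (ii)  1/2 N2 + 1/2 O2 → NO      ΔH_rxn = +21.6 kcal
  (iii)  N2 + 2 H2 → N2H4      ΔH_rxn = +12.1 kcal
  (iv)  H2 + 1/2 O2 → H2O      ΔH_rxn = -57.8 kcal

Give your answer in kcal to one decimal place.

(i) as written (HNO2 already on the product side): -28.5 kcal
(ii) as written (NO already on the product side): +21.6 kcal
(iii) reversed (N2H4 must end up as a reactant): -12.1 kcal
(iv) as written (H2O already on the product side): -57.8 kcal
ΔH_rxn = (1)·(-28.5) + (1)·(+21.6) + (-1)·(+12.1) + (1)·(-57.8) = -76.8 kcal

ΔH_rxn = -76.8 kcal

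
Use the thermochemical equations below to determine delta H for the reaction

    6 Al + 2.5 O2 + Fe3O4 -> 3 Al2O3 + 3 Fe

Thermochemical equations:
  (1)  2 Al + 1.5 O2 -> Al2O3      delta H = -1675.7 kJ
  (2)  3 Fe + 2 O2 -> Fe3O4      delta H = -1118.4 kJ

(1) × 3: (3)·(-1675.7) = -5027.1 kJ
(2) reversed: +1118.4 kJ
delta H = (-5027.1) + (+1118.4) = -3908.7 kJ

delta H = -3908.7 kJ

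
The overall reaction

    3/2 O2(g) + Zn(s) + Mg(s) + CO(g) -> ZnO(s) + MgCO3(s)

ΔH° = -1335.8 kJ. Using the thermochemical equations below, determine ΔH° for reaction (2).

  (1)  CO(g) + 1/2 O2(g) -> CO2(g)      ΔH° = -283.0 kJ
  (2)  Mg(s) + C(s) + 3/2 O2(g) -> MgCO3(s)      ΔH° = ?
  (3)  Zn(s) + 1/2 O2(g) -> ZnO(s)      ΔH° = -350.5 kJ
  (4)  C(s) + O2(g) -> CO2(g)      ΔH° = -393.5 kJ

(1) as written (CO(g) already on the reactant side): -283.0 kJ
(2) as written (MgCO3(s) already on the product side): contributes x
(3) as written (ZnO(s) already on the product side): -350.5 kJ
(4) reversed: +393.5 kJ
-1335.8 = (-283.0) + (-350.5) + (+393.5) + x
x = (-1335.8 − (-240.0)) / (1) = -1095.8 kJ

ΔH° = -1095.8 kJ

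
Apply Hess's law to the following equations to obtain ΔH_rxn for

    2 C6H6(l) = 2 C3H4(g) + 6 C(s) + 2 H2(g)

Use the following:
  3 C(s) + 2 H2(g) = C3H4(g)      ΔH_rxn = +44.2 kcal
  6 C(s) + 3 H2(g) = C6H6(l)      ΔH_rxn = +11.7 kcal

equation 1 × 2: (2)·(+44.2) = +88.4 kcal
equation 2 reversed and × 2: (-2)·(+11.7) = -23.4 kcal
Summing the manipulated equations, ΔH_rxn = (+88.4) + (-23.4) = 65.0 kcal

ΔH_rxn = 65.0 kcal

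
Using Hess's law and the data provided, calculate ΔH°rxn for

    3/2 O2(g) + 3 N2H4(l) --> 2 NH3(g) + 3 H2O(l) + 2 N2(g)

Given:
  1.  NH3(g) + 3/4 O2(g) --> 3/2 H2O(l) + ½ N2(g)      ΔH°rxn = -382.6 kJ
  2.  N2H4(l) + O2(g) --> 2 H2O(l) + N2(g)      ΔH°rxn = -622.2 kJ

eq. 1 reversed and × 2 (reverse to put NH3(g) on the product side; ×2 to match 2 NH3(g) in the target): (-2)·(-382.6) = +765.2 kJ
eq. 2 × 3 (×3 to match 3 N2H4(l) in the target): (3)·(-622.2) = -1866.6 kJ
Combining the equations, ΔH°rxn = (-2)·(-382.6) + (3)·(-622.2) = -1101.4 kJ

ΔH°rxn = -1101.4 kJ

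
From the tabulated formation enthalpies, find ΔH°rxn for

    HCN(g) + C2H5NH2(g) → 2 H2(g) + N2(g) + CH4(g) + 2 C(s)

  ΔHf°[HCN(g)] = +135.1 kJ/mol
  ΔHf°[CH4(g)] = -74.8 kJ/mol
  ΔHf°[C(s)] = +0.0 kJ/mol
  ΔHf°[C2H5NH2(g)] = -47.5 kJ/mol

ΔH°rxn = -162.4 kJ/mol

Products: 2·(+0.0) + 1·(+0.0) + 1·(-74.8) + 2·(+0.0) = -74.8
Reactants: 1·(+135.1) + 1·(-47.5) = +87.6
ΔH°rxn = (-74.8) − (+87.6) = -162.4 kJ/mol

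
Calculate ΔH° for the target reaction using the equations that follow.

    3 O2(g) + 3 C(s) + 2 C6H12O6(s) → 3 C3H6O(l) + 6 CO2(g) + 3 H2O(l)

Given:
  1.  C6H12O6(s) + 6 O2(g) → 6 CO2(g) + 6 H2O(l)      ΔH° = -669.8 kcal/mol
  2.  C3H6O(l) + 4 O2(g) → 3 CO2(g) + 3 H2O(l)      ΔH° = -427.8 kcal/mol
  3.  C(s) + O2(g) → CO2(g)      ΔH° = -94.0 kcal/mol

eq. 1 × 2: (2)·(-669.8) = -1339.6 kcal/mol
eq. 2 reversed and × 3: (-3)·(-427.8) = +1283.4 kcal/mol
eq. 3 × 3: (3)·(-94.0) = -282.0 kcal/mol
ΔH° = (-1339.6) + (+1283.4) + (-282.0) = -338.2 kcal/mol

ΔH° = -338.2 kcal/mol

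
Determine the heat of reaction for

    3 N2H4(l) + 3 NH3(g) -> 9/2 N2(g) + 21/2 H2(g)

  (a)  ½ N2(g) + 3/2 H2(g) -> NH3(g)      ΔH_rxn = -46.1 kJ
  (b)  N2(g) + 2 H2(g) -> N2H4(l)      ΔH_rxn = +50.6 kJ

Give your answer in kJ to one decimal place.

(a) reversed and × 3: (-3)·(-46.1) = +138.3 kJ
(b) reversed and × 3: (-3)·(+50.6) = -151.8 kJ
Combining the equations, ΔH_rxn = (-3)·(-46.1) + (-3)·(+50.6) = -13.5 kJ

ΔH_rxn = -13.5 kJ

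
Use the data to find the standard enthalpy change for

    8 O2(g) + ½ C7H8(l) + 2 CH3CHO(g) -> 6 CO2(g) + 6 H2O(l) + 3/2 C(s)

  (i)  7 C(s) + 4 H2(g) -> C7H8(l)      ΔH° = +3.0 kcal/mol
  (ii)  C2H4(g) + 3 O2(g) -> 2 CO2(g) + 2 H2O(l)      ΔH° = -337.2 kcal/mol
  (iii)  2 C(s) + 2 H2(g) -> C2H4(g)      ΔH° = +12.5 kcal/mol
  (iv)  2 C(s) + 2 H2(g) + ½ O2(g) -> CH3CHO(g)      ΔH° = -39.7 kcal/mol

(i) reversed and × 1/2: (-1/2)·(+3.0) = -1.5 kcal/mol
(ii) × 3: (3)·(-337.2) = -1011.6 kcal/mol
(iii) × 3: (3)·(+12.5) = +37.5 kcal/mol
(iv) reversed and × 2: (-2)·(-39.7) = +79.4 kcal/mol
Since enthalpy is a state function, ΔH° = (-1.5) + (-1011.6) + (+37.5) + (+79.4) = -896.2 kcal/mol

ΔH° = -896.2 kcal/mol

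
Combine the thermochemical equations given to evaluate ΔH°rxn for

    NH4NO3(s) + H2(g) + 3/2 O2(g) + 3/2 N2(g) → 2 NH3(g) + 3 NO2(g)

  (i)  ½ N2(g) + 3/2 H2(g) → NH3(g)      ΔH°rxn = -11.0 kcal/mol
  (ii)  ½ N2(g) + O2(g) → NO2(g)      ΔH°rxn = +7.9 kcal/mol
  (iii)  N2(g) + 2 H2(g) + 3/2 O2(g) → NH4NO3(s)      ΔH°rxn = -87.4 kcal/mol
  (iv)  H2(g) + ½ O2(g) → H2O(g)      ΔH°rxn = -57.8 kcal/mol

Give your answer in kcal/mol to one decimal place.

ΔH°rxn = 89.1 kcal/mol

(i) × 2 (×2 to match 2 NH3(g) in the target): (2)·(-11.0) = -22.0 kcal/mol
(ii) × 3 (×3 to match 3 NO2(g) in the target): (3)·(+7.9) = +23.7 kcal/mol
(iii) reversed (reverse to put NH4NO3(s) on the reactant side): +87.4 kcal/mol
(iv): not needed (H2O(g) appears nowhere else).
ΔH°rxn = (2)·(-11.0) + (3)·(+7.9) + (-1)·(-87.4) = 89.1 kcal/mol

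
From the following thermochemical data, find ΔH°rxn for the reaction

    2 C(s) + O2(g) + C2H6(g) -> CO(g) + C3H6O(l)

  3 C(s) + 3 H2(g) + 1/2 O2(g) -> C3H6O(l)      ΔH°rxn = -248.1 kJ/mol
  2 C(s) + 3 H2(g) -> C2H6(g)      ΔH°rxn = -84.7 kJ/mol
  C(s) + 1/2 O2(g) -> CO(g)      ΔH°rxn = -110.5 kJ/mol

equation 1 as written: -248.1 kJ/mol
equation 2 reversed: +84.7 kJ/mol
equation 3 as written: -110.5 kJ/mol
Since enthalpy is a state function, ΔH°rxn = (-248.1) + (+84.7) + (-110.5) = -273.9 kJ/mol

ΔH°rxn = -273.9 kJ/mol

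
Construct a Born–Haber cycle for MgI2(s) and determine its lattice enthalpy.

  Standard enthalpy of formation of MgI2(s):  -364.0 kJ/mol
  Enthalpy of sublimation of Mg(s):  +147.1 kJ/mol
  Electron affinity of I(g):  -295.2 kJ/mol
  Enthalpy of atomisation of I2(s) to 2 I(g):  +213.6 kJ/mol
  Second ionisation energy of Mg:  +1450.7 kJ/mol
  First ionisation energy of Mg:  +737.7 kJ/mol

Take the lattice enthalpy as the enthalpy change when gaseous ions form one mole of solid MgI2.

U = -2322.7 kJ/mol

ΔHf° = 1·ΔHsub + 1·(ΣIE) + 1·D(I2) + 2·EA + U
-364.0 = 1·(+147.1) + 1·(+2188.4) + 1·(+213.6) + 2·(-295.2) + U
U = -364.0 − (+1958.7) = -2322.7 kJ/mol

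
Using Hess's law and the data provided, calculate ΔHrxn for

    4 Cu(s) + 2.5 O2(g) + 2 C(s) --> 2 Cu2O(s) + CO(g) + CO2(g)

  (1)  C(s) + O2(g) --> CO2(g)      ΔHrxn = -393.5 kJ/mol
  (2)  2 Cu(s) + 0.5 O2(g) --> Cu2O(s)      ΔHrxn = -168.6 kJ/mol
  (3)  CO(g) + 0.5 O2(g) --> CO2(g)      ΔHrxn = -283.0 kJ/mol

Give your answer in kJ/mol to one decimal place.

(1) × 2: (2)·(-393.5) = -787.0 kJ/mol
(2) × 2: (2)·(-168.6) = -337.2 kJ/mol
(3) reversed: +283.0 kJ/mol
ΔHrxn = (2)·(-393.5) + (2)·(-168.6) + (-1)·(-283.0) = -841.2 kJ/mol

ΔHrxn = -841.2 kJ/mol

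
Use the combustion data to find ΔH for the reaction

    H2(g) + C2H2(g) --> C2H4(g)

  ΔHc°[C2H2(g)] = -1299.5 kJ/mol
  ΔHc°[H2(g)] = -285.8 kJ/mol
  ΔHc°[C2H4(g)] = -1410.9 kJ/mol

ΔH = -174.4 kJ/mol

With combustion enthalpies, reactants minus products:
= [1·(-285.8) + 1·(-1299.5)] − [1·(-1410.9)]
= -174.4 kJ/mol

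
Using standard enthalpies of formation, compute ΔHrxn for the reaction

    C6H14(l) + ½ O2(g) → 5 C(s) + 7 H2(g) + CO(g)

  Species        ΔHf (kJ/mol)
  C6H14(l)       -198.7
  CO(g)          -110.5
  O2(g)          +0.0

ΔHrxn = 88.2 kJ/mol

Products: 5·(+0.0) + 7·(+0.0) + 1·(-110.5) = -110.5
Reactants: 1·(-198.7) + 1/2·(+0.0) = -198.7
ΔHrxn = (-110.5) − (-198.7) = 88.2 kJ/mol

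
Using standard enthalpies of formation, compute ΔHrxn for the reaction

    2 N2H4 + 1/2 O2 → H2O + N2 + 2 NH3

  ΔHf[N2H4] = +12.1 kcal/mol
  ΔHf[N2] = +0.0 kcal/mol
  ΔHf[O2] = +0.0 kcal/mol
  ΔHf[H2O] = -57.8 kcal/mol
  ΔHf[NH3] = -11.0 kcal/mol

ΔHrxn = -104.0 kcal/mol

ΔH°rxn = Σ nΔHf°(products) − Σ nΔHf°(reactants).
Products: 1·(-57.8) + 1·(+0.0) + 2·(-11.0) = -79.8
Reactants: 2·(+12.1) + 1/2·(+0.0) = +24.2
ΔHrxn = (-79.8) − (+24.2) = -104.0 kcal/mol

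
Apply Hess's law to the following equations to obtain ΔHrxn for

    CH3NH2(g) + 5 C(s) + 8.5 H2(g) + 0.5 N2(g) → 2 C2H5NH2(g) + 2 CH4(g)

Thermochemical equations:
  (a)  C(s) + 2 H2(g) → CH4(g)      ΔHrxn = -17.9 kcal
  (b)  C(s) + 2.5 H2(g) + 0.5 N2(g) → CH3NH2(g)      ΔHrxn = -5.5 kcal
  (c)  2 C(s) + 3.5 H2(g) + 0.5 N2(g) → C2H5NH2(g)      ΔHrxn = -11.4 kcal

ΔHrxn = -53.1 kcal

(a) × 2: (2)·(-17.9) = -35.8 kcal
(b) reversed: +5.5 kcal
(c) × 2: (2)·(-11.4) = -22.8 kcal
ΔHrxn = (2)·(-17.9) + (-1)·(-5.5) + (2)·(-11.4) = -53.1 kcal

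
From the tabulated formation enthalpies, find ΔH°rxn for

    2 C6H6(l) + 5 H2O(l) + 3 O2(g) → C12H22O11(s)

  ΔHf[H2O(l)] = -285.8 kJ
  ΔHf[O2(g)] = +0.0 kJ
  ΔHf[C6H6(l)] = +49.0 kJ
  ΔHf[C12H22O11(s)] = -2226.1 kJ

ΔH°rxn = Σ nΔHf°(products) − Σ nΔHf°(reactants).
Products: 1·(-2226.1) = -2226.1
Reactants: 2·(+49.0) + 5·(-285.8) + 3·(+0.0) = -1331.0
ΔH°rxn = (-2226.1) − (-1331.0) = -895.1 kJ

ΔH°rxn = -895.1 kJ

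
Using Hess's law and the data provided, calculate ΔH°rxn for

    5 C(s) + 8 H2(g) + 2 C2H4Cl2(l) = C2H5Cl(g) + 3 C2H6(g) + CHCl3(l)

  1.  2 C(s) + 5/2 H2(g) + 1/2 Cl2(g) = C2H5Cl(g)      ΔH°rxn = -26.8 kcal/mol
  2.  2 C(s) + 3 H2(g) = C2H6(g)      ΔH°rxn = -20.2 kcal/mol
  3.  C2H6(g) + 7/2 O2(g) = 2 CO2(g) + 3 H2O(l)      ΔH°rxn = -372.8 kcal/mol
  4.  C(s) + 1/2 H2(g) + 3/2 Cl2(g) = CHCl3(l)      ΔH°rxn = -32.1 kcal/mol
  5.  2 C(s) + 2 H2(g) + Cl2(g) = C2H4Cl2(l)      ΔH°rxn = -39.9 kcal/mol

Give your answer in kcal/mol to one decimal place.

ΔH°rxn = -39.7 kcal/mol

eq. 1 as written (C2H5Cl(g) already on the product side): -26.8 kcal/mol
eq. 2 × 3: (3)·(-20.2) = -60.6 kcal/mol
eq. 3: not needed (CO2(g) appears nowhere else).
eq. 4 as written (CHCl3(l) already on the product side): -32.1 kcal/mol
eq. 5 reversed and × 2 (reverse to put C2H4Cl2(l) on the reactant side; ×2 to match 2 C2H4Cl2(l) in the target): (-2)·(-39.9) = +79.8 kcal/mol
ΔH°rxn = (1)·(-26.8) + (3)·(-20.2) + (1)·(-32.1) + (-2)·(-39.9) = -39.7 kcal/mol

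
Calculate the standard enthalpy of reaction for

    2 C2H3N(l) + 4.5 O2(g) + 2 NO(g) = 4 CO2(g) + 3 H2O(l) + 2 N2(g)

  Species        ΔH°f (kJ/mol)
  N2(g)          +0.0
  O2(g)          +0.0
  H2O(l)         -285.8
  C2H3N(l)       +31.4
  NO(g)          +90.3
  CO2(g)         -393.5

ΔH° = -2674.8 kJ/mol

ΔH°rxn = Σ nΔHf°(products) − Σ nΔHf°(reactants).
Products: 4·(-393.5) + 3·(-285.8) + 2·(+0.0) = -2431.4
Reactants: 2·(+31.4) + 9/2·(+0.0) + 2·(+90.3) = +243.4
ΔH° = (-2431.4) − (+243.4) = -2674.8 kJ/mol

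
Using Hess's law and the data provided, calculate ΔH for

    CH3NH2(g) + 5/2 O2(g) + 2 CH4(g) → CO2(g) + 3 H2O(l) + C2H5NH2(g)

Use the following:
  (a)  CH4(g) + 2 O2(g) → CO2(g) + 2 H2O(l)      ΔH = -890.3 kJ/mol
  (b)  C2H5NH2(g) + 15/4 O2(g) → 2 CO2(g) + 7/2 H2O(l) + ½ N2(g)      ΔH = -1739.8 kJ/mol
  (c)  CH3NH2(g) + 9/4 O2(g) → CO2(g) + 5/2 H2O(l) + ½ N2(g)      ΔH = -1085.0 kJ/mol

(a) × 2 (scale by 2 for the 2 CH4(g)): (2)·(-890.3) = -1780.6 kJ/mol
(b) reversed (reverse to put C2H5NH2(g) on the product side): +1739.8 kJ/mol
(c) as written (CH3NH2(g) already on the reactant side): -1085.0 kJ/mol
ΔH = (-1780.6) + (+1739.8) + (-1085.0) = -1125.8 kJ/mol

ΔH = -1125.8 kJ/mol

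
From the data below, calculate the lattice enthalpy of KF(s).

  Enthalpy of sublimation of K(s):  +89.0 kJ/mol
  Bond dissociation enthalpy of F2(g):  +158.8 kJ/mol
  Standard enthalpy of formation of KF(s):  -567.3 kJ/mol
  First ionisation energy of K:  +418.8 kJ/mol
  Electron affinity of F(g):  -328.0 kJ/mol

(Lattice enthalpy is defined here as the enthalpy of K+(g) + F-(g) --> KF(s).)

ΔHf° = 1·ΔHsub + 1·(ΣIE) + 1/2·D(F2) + 1·EA + U
-567.3 = 1·(+89.0) + 1·(+418.8) + 1/2·(+158.8) + 1·(-328.0) + U
U = -567.3 − (+259.2) = -826.5 kJ/mol

U = -826.5 kJ/mol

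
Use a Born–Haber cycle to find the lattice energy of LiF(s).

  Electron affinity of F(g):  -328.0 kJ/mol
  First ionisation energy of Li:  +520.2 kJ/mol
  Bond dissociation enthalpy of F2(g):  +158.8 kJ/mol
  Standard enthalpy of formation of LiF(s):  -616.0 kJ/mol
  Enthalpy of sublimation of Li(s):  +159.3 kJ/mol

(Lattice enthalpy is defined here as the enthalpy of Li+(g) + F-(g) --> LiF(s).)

ΔHf° = 1·ΔHsub + 1·(ΣIE) + 1/2·D(F2) + 1·EA + U
-616.0 = 1·(+159.3) + 1·(+520.2) + 1/2·(+158.8) + 1·(-328.0) + U
U = -616.0 − (+430.9) = -1046.9 kJ/mol

U = -1046.9 kJ/mol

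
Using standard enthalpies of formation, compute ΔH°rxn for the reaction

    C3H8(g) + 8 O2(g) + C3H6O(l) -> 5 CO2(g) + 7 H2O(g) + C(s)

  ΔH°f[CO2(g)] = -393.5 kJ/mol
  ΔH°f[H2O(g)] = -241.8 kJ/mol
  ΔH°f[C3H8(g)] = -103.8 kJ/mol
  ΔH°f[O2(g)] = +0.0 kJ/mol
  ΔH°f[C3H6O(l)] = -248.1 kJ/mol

Products: 5·(-393.5) + 7·(-241.8) + 1·(+0.0) = -3660.1
Reactants: 1·(-103.8) + 8·(+0.0) + 1·(-248.1) = -351.9
ΔH°rxn = (-3660.1) − (-351.9) = -3308.2 kJ/mol

ΔH°rxn = -3308.2 kJ/mol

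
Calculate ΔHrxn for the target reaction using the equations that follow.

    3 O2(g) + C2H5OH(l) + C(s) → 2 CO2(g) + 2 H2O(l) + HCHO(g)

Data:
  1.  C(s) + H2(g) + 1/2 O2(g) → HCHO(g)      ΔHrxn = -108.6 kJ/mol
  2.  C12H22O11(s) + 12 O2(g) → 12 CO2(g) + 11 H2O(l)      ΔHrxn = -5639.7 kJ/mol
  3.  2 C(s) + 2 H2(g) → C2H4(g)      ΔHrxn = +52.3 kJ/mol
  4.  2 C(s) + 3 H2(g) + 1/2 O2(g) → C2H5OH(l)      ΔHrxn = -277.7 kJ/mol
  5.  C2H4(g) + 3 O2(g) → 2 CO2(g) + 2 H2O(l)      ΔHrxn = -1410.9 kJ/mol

eq. 1 as written: -108.6 kJ/mol
eq. 2: not needed.
eq. 3 as written: +52.3 kJ/mol
eq. 4 reversed: +277.7 kJ/mol
eq. 5 as written: -1410.9 kJ/mol
Since enthalpy is a state function, ΔHrxn = (-108.6) + (+52.3) + (+277.7) + (-1410.9) = -1189.5 kJ/mol

ΔHrxn = -1189.5 kJ/mol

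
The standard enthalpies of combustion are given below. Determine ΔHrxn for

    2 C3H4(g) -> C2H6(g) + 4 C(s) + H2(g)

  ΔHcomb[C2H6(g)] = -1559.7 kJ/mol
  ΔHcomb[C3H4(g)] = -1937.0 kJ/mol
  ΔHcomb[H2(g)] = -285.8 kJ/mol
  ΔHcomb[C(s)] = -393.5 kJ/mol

ΔHrxn = -454.5 kJ/mol

With combustion enthalpies, reactants minus products:
= [2·(-1937.0)] − [1·(-1559.7) + 4·(-393.5) + 1·(-285.8)]
= -454.5 kJ/mol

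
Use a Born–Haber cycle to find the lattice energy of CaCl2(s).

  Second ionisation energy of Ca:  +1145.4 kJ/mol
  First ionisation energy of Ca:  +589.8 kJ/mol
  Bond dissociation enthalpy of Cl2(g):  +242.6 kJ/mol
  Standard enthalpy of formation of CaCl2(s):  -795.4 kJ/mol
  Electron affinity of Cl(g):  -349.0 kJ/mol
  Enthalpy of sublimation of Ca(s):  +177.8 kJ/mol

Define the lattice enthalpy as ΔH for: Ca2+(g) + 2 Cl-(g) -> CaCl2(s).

ΔHf° = 1·ΔHsub + 1·(ΣIE) + 1·D(Cl2) + 2·EA + U
-795.4 = 1·(+177.8) + 1·(+1735.2) + 1·(+242.6) + 2·(-349.0) + U
U = -795.4 − (+1457.6) = -2253.0 kJ/mol

U = -2253.0 kJ/mol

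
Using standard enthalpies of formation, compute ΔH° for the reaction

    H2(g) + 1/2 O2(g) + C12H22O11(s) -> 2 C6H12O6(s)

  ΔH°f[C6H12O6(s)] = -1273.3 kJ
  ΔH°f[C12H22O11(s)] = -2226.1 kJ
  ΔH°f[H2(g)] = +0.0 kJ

ΔH° = -320.5 kJ

Products: 2·(-1273.3) = -2546.6
Reactants: 1·(+0.0) + 1/2·(+0.0) + 1·(-2226.1) = -2226.1
ΔH° = (-2546.6) − (-2226.1) = -320.5 kJ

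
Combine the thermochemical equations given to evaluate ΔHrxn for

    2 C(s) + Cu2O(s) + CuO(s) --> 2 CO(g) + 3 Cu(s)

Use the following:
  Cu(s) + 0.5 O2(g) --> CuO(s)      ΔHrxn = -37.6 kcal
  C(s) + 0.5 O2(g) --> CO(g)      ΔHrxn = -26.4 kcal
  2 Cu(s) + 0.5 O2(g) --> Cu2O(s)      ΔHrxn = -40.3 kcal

ΔHrxn = 25.1 kcal

equation 1 reversed (CuO(s) must end up as a reactant): +37.6 kcal
equation 2 × 2 (×2 to match 2 CO(g) in the target): (2)·(-26.4) = -52.8 kcal
equation 3 reversed (reverse to put Cu2O(s) on the reactant side): +40.3 kcal
ΔHrxn = (+37.6) + (-52.8) + (+40.3) = 25.1 kcal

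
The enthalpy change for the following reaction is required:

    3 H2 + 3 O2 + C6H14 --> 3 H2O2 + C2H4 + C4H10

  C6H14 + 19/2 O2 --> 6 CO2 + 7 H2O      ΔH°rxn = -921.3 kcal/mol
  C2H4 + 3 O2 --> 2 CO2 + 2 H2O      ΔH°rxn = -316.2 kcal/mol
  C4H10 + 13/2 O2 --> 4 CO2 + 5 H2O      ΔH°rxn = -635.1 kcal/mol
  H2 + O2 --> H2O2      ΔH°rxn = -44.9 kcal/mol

ΔH°rxn = -104.7 kcal/mol

equation 1 as written: -921.3 kcal/mol
equation 2 reversed: +316.2 kcal/mol
equation 3 reversed: +635.1 kcal/mol
equation 4 × 3: (3)·(-44.9) = -134.7 kcal/mol
ΔH°rxn = (-921.3) + (+316.2) + (+635.1) + (-134.7) = -104.7 kcal/mol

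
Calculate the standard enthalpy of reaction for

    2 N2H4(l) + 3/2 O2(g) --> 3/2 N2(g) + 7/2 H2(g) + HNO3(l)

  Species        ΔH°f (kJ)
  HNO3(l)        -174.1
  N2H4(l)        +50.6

ΔHrxn = -275.3 kJ

Products: 3/2·(+0.0) + 7/2·(+0.0) + 1·(-174.1) = -174.1
Reactants: 2·(+50.6) + 3/2·(+0.0) = +101.2
ΔHrxn = (-174.1) − (+101.2) = -275.3 kJ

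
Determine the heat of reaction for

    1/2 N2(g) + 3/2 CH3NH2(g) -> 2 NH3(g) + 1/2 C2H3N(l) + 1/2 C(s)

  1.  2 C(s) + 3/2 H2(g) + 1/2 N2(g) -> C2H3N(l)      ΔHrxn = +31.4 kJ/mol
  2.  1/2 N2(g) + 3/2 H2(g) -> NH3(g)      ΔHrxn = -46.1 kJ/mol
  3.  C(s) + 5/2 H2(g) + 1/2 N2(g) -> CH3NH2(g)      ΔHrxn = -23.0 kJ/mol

eq. 1 × 1/2 (scale by 1/2 for the 1/2 C2H3N(l)): (1/2)·(+31.4) = +15.7 kJ/mol
eq. 2 × 2 (scale by 2 for the 2 NH3(g)): (2)·(-46.1) = -92.2 kJ/mol
eq. 3 reversed and × 3/2 (CH3NH2(g) must end up as a reactant; scale by 3/2 for the 3/2 CH3NH2(g)): (-3/2)·(-23.0) = +34.5 kJ/mol
ΔHrxn = (+15.7) + (-92.2) + (+34.5) = -42.0 kJ/mol

ΔHrxn = -42.0 kJ/mol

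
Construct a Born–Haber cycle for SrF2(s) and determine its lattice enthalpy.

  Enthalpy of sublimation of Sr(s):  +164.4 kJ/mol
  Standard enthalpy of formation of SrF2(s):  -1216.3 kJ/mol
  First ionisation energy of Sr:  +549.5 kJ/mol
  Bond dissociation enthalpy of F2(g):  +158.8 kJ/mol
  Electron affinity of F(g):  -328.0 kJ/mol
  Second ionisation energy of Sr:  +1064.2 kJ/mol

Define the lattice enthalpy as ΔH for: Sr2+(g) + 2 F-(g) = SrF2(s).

U = -2497.2 kJ/mol

ΔHf° = 1·ΔHsub + 1·(ΣIE) + 1·D(F2) + 2·EA + U
-1216.3 = 1·(+164.4) + 1·(+1613.7) + 1·(+158.8) + 2·(-328.0) + U
U = -1216.3 − (+1280.9) = -2497.2 kJ/mol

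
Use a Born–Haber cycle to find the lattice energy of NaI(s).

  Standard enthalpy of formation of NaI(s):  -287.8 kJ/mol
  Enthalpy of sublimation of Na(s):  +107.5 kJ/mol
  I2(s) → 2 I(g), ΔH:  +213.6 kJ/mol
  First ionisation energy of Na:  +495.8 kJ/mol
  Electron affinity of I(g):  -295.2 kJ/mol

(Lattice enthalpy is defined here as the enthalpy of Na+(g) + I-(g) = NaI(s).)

U = -702.7 kJ/mol

ΔHf° = 1·ΔHsub + 1·(ΣIE) + 1/2·D(I2) + 1·EA + U
-287.8 = 1·(+107.5) + 1·(+495.8) + 1/2·(+213.6) + 1·(-295.2) + U
U = -287.8 − (+414.9) = -702.7 kJ/mol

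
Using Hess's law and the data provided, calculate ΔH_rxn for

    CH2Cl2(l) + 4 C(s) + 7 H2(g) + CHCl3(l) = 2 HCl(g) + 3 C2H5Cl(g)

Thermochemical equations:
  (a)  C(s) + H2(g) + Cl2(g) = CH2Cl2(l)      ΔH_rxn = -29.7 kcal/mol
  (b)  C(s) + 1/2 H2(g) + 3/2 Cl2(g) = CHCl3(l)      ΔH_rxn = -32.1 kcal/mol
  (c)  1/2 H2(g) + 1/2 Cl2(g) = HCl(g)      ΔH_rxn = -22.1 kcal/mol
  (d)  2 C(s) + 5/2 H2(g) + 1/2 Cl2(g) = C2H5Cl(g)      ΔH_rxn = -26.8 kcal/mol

ΔH_rxn = -62.8 kcal/mol

(a) reversed (CH2Cl2(l) must end up as a reactant): +29.7 kcal/mol
(b) reversed (CHCl3(l) must end up as a reactant): +32.1 kcal/mol
(c) × 2 (scale by 2 for the 2 HCl(g)): (2)·(-22.1) = -44.2 kcal/mol
(d) × 3 (×3 to match 3 C2H5Cl(g) in the target): (3)·(-26.8) = -80.4 kcal/mol
ΔH_rxn = (-1)·(-29.7) + (-1)·(-32.1) + (2)·(-22.1) + (3)·(-26.8) = -62.8 kcal/mol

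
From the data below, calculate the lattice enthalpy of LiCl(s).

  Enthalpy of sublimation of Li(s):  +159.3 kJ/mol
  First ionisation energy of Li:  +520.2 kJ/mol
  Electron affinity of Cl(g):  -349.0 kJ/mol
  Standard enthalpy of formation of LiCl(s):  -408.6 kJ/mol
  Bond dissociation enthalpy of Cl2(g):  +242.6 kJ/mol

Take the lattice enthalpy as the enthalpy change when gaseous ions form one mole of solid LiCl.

ΔHf° = 1·ΔHsub + 1·(ΣIE) + 1/2·D(Cl2) + 1·EA + U
-408.6 = 1·(+159.3) + 1·(+520.2) + 1/2·(+242.6) + 1·(-349.0) + U
U = -408.6 − (+451.8) = -860.4 kJ/mol

U = -860.4 kJ/mol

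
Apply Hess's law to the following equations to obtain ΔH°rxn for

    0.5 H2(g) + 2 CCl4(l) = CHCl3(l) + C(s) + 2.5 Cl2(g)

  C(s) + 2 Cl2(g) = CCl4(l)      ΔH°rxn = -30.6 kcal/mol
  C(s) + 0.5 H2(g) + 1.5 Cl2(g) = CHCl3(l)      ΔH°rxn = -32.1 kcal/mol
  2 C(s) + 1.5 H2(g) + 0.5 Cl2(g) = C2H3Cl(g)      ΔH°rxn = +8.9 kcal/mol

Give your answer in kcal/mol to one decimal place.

equation 1 reversed and × 2: (-2)·(-30.6) = +61.2 kcal/mol
equation 2 as written: -32.1 kcal/mol
equation 3: not needed.
ΔH°rxn = (-2)·(-30.6) + (1)·(-32.1) = 29.1 kcal/mol

ΔH°rxn = 29.1 kcal/mol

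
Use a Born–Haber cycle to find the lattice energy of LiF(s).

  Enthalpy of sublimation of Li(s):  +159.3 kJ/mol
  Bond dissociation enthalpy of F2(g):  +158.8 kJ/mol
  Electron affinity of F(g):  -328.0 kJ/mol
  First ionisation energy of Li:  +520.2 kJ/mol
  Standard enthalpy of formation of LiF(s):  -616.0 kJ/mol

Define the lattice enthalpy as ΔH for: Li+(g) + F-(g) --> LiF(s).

U = -1046.9 kJ/mol

ΔHf° = 1·ΔHsub + 1·(ΣIE) + 1/2·D(F2) + 1·EA + U
-616.0 = 1·(+159.3) + 1·(+520.2) + 1/2·(+158.8) + 1·(-328.0) + U
U = -616.0 − (+430.9) = -1046.9 kJ/mol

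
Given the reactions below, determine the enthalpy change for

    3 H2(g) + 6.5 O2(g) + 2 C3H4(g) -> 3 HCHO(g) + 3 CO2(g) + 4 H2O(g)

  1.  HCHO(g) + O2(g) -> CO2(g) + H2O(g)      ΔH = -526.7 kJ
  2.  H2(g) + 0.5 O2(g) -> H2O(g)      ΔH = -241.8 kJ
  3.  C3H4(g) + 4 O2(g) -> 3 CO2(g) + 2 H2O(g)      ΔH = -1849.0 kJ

ΔH = -2843.3 kJ

eq. 1 reversed and × 3: (-3)·(-526.7) = +1580.1 kJ
eq. 2 × 3: (3)·(-241.8) = -725.4 kJ
eq. 3 × 2: (2)·(-1849.0) = -3698.0 kJ
Summing the manipulated equations, ΔH = (-3)·(-526.7) + (3)·(-241.8) + (2)·(-1849.0) = -2843.3 kJ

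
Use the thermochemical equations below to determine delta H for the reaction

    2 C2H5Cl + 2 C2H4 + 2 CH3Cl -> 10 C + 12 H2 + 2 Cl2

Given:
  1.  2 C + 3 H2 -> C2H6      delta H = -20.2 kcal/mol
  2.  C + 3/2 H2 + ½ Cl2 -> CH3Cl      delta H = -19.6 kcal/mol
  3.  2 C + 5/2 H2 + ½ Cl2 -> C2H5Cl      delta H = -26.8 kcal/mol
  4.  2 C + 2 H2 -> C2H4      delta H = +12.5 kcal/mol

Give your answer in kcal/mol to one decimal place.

eq. 1: not needed (C2H6 appears nowhere else).
eq. 2 reversed and × 2 (reverse to put CH3Cl on the reactant side; ×2 to match 2 CH3Cl in the target): (-2)·(-19.6) = +39.2 kcal/mol
eq. 3 reversed and × 2 (C2H5Cl must end up as a reactant; scale by 2 for the 2 C2H5Cl): (-2)·(-26.8) = +53.6 kcal/mol
eq. 4 reversed and × 2 (reverse to put C2H4 on the reactant side; ×2 to match 2 C2H4 in the target): (-2)·(+12.5) = -25.0 kcal/mol
delta H = (-2)·(-19.6) + (-2)·(-26.8) + (-2)·(+12.5) = 67.8 kcal/mol

delta H = 67.8 kcal/mol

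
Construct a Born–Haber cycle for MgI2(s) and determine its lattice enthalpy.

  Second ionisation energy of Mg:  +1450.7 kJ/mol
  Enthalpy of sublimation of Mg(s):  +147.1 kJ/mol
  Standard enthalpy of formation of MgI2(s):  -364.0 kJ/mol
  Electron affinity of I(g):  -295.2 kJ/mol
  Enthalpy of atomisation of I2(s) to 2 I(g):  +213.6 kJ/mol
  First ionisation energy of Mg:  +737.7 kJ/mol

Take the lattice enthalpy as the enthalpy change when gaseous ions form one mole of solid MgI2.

U = -2322.7 kJ/mol

ΔHf° = 1·ΔHsub + 1·(ΣIE) + 1·D(I2) + 2·EA + U
-364.0 = 1·(+147.1) + 1·(+2188.4) + 1·(+213.6) + 2·(-295.2) + U
U = -364.0 − (+1958.7) = -2322.7 kJ/mol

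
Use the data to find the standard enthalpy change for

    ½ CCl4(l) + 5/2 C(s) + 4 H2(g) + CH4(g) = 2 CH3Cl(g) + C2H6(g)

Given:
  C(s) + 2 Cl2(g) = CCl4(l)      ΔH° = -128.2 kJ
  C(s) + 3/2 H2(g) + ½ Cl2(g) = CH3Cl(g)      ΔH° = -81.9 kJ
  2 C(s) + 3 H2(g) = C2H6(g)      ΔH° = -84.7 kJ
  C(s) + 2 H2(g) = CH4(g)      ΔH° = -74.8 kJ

ΔH° = -109.6 kJ

equation 1 reversed and × 1/2: (-1/2)·(-128.2) = +64.1 kJ
equation 2 × 2: (2)·(-81.9) = -163.8 kJ
equation 3 as written: -84.7 kJ
equation 4 reversed: +74.8 kJ
ΔH° = (+64.1) + (-163.8) + (-84.7) + (+74.8) = -109.6 kJ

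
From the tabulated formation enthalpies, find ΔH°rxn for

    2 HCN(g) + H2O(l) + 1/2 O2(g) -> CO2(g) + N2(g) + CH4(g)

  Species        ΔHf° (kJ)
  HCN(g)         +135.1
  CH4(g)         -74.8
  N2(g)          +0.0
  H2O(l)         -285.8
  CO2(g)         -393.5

Products: 1·(-393.5) + 1·(+0.0) + 1·(-74.8) = -468.3
Reactants: 2·(+135.1) + 1·(-285.8) + 1/2·(+0.0) = -15.6
ΔH°rxn = (-468.3) − (-15.6) = -452.7 kJ

ΔH°rxn = -452.7 kJ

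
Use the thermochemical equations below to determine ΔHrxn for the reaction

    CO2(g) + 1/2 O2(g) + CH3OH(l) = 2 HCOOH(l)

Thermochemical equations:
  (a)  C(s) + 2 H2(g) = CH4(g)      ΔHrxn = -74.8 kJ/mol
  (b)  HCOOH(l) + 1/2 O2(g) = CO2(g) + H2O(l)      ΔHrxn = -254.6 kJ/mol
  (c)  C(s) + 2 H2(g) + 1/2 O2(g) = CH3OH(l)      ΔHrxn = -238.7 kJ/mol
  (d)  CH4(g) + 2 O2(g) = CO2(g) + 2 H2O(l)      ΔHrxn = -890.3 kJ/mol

ΔHrxn = -217.2 kJ/mol

(a) as written: -74.8 kJ/mol
(b) reversed and × 2 (reverse to put HCOOH(l) on the product side; ×2 to match 2 HCOOH(l) in the target): (-2)·(-254.6) = +509.2 kJ/mol
(c) reversed (reverse to put CH3OH(l) on the reactant side): +238.7 kJ/mol
(d) as written: -890.3 kJ/mol
ΔHrxn = (1)·(-74.8) + (-2)·(-254.6) + (-1)·(-238.7) + (1)·(-890.3) = -217.2 kJ/mol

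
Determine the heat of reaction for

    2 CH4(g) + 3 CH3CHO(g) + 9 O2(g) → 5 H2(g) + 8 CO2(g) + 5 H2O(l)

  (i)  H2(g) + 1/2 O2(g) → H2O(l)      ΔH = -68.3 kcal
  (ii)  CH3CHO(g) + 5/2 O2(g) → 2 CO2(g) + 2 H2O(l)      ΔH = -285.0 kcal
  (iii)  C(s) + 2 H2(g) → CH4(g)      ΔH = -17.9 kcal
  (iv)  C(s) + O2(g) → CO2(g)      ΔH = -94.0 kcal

ΔH = -938.9 kcal

(i) reversed: +68.3 kcal
(ii) × 3 (scale by 3 for the 3 CH3CHO(g)): (3)·(-285.0) = -855.0 kcal
(iii) reversed and × 2 (CH4(g) must end up as a reactant; ×2 to match 2 CH4(g) in the target): (-2)·(-17.9) = +35.8 kcal
(iv) × 2: (2)·(-94.0) = -188.0 kcal
Summing the manipulated equations, ΔH = (-1)·(-68.3) + (3)·(-285.0) + (-2)·(-17.9) + (2)·(-94.0) = -938.9 kcal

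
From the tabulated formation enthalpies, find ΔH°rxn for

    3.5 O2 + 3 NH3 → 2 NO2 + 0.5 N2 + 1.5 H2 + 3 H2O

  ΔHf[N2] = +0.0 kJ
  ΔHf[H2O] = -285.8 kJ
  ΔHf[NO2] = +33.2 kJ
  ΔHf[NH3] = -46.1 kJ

ΔH°rxn = Σ nΔHf°(products) − Σ nΔHf°(reactants).
Products: 2·(+33.2) + 1/2·(+0.0) + 3/2·(+0.0) + 3·(-285.8) = -791.0
Reactants: 7/2·(+0.0) + 3·(-46.1) = -138.3
ΔH°rxn = (-791.0) − (-138.3) = -652.7 kJ

ΔH°rxn = -652.7 kJ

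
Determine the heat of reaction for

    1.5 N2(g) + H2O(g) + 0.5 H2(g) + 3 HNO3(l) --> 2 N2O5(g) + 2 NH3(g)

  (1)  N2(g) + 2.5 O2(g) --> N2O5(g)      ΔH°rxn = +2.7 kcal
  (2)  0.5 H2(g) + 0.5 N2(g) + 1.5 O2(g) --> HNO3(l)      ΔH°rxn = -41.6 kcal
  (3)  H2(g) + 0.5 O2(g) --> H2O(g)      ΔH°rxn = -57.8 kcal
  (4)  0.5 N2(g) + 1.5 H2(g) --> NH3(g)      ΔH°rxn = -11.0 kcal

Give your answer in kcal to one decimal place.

ΔH°rxn = 166.0 kcal

(1) × 2 (×2 to match 2 N2O5(g) in the target): (2)·(+2.7) = +5.4 kcal
(2) reversed and × 3 (HNO3(l) must end up as a reactant; ×3 to match 3 HNO3(l) in the target): (-3)·(-41.6) = +124.8 kcal
(3) reversed (reverse to put H2O(g) on the reactant side): +57.8 kcal
(4) × 2 (×2 to match 2 NH3(g) in the target): (2)·(-11.0) = -22.0 kcal
Summing the manipulated equations, ΔH°rxn = (+5.4) + (+124.8) + (+57.8) + (-22.0) = 166.0 kcal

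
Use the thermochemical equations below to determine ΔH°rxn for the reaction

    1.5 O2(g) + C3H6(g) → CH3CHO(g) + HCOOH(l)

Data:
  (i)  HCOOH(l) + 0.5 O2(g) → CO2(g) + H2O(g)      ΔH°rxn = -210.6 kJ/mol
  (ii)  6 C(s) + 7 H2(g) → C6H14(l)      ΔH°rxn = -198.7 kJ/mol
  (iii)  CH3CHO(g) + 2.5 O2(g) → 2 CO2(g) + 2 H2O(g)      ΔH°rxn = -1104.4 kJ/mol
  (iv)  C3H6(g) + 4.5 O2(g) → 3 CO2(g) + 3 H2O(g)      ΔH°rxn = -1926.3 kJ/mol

ΔH°rxn = -611.3 kJ/mol

(i) reversed: +210.6 kJ/mol
(ii): not needed.
(iii) reversed: +1104.4 kJ/mol
(iv) as written: -1926.3 kJ/mol
Summing the manipulated equations, ΔH°rxn = (+210.6) + (+1104.4) + (-1926.3) = -611.3 kJ/mol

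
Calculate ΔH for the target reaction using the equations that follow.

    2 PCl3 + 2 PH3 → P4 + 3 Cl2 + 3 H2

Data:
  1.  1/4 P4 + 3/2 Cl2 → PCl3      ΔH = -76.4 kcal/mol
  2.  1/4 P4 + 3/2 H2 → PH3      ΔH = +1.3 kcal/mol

eq. 1 reversed and × 2 (reverse to put PCl3 on the reactant side; scale by 2 for the 2 PCl3): (-2)·(-76.4) = +152.8 kcal/mol
eq. 2 reversed and × 2 (reverse to put PH3 on the reactant side; ×2 to match 2 PH3 in the target): (-2)·(+1.3) = -2.6 kcal/mol
By Hess's law, ΔH = (-2)·(-76.4) + (-2)·(+1.3) = 150.2 kcal/mol

ΔH = 150.2 kcal/mol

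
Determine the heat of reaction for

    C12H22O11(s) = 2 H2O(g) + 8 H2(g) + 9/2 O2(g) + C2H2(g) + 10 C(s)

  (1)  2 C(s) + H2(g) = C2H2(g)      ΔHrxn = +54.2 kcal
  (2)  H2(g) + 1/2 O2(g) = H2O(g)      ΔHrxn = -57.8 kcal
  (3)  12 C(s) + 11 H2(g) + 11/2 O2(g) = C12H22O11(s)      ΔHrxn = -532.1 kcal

(1) as written: +54.2 kcal
(2) × 2: (2)·(-57.8) = -115.6 kcal
(3) reversed: +532.1 kcal
By Hess's law, ΔHrxn = (+54.2) + (-115.6) + (+532.1) = 470.7 kcal

ΔHrxn = 470.7 kcal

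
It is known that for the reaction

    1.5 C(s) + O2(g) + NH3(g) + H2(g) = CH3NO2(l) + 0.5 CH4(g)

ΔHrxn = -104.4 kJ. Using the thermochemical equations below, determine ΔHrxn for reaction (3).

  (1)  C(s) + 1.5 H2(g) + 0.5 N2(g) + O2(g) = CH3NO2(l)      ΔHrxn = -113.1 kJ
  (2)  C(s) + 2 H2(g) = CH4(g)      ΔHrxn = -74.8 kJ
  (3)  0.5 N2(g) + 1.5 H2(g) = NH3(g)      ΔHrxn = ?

ΔHrxn = -46.1 kJ

(1) as written: -113.1 kJ
(2) × 1/2: (1/2)·(-74.8) = -37.4 kJ
(3) reversed: contributes −x
-104.4 = (-113.1) + (-37.4) − x
x = (-104.4 − (-150.5)) / (-1) = -46.1 kJ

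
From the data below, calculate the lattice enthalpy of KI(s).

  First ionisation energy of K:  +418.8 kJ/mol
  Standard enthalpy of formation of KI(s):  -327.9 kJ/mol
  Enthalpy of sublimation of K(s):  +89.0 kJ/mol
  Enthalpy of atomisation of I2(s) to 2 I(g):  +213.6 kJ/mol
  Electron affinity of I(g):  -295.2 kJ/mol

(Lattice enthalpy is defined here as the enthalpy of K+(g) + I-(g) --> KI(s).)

ΔHf° = 1·ΔHsub + 1·(ΣIE) + 1/2·D(I2) + 1·EA + U
-327.9 = 1·(+89.0) + 1·(+418.8) + 1/2·(+213.6) + 1·(-295.2) + U
U = -327.9 − (+319.4) = -647.3 kJ/mol

U = -647.3 kJ/mol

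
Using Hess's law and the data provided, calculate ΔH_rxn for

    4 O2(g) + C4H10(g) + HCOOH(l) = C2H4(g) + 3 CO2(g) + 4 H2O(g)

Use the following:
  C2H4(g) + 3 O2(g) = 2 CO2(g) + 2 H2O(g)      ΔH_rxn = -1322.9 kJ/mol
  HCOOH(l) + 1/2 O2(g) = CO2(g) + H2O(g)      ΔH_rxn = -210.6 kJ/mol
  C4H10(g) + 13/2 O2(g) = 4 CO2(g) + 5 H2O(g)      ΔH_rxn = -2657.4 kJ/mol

ΔH_rxn = -1545.1 kJ/mol

equation 1 reversed: +1322.9 kJ/mol
equation 2 as written: -210.6 kJ/mol
equation 3 as written: -2657.4 kJ/mol
Combining the equations, ΔH_rxn = (+1322.9) + (-210.6) + (-2657.4) = -1545.1 kJ/mol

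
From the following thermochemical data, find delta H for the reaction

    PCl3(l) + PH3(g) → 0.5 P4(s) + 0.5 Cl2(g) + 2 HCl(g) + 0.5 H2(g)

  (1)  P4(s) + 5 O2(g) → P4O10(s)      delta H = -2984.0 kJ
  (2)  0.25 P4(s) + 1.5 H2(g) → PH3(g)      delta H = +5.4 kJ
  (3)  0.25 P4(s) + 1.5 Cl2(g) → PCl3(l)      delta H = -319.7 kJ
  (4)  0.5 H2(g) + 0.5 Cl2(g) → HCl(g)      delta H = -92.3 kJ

(1): not needed.
(2) reversed: -5.4 kJ
(3) reversed: +319.7 kJ
(4) × 2: (2)·(-92.3) = -184.6 kJ
delta H = (-5.4) + (+319.7) + (-184.6) = 129.7 kJ

delta H = 129.7 kJ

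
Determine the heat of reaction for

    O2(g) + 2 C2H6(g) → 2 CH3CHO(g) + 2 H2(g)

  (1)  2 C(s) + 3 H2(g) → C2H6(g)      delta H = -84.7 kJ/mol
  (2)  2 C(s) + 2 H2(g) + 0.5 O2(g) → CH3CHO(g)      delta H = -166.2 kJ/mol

(1) reversed and × 2: (-2)·(-84.7) = +169.4 kJ/mol
(2) × 2: (2)·(-166.2) = -332.4 kJ/mol
Summing the manipulated equations, delta H = (-2)·(-84.7) + (2)·(-166.2) = -163.0 kJ/mol

delta H = -163.0 kJ/mol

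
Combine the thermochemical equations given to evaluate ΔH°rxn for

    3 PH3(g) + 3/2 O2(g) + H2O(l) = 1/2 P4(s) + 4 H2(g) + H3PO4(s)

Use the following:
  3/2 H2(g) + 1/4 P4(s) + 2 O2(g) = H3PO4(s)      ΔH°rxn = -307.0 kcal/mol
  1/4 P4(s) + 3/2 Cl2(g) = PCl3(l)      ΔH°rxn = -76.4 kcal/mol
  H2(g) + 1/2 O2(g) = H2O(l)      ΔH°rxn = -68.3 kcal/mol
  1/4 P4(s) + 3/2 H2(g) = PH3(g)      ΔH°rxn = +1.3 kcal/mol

equation 1 as written (H3PO4(s) already on the product side): -307.0 kcal/mol
equation 2: not needed (PCl3(l) appears nowhere else).
equation 3 reversed (reverse to put H2O(l) on the reactant side): +68.3 kcal/mol
equation 4 reversed and × 3 (PH3(g) must end up as a reactant; ×3 to match 3 PH3(g) in the target): (-3)·(+1.3) = -3.9 kcal/mol
Combining the equations, ΔH°rxn = (-307.0) + (+68.3) + (-3.9) = -242.6 kcal/mol

ΔH°rxn = -242.6 kcal/mol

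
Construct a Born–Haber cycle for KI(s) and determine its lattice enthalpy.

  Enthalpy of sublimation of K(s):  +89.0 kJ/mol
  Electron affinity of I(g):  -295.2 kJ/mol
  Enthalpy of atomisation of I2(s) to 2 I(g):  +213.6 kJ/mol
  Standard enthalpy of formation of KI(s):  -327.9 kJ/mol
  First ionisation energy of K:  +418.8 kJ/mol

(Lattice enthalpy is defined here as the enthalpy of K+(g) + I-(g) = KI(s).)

ΔHf° = 1·ΔHsub + 1·(ΣIE) + 1/2·D(I2) + 1·EA + U
-327.9 = 1·(+89.0) + 1·(+418.8) + 1/2·(+213.6) + 1·(-295.2) + U
U = -327.9 − (+319.4) = -647.3 kJ/mol

U = -647.3 kJ/mol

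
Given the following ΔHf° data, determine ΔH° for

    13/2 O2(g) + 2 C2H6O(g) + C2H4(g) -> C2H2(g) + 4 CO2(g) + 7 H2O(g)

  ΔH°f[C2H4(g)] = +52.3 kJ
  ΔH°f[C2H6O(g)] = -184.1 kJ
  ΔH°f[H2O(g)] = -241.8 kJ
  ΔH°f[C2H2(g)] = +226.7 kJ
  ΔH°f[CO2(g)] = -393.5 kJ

ΔH° = -2724.0 kJ

Products: 1·(+226.7) + 4·(-393.5) + 7·(-241.8) = -3039.9
Reactants: 13/2·(+0.0) + 2·(-184.1) + 1·(+52.3) = -315.9
ΔH° = (-3039.9) − (-315.9) = -2724.0 kJ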